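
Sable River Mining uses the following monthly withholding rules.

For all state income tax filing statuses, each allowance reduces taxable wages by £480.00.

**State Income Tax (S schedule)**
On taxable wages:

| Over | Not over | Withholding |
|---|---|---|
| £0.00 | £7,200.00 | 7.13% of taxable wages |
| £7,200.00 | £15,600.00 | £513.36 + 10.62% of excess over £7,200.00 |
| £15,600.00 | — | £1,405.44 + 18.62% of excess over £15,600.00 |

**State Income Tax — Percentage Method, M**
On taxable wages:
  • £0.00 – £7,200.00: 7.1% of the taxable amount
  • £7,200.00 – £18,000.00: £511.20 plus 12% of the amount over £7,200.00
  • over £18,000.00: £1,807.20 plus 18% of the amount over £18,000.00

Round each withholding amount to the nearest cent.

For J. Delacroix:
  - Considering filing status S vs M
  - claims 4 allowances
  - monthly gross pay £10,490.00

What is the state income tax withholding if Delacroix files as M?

State Income Tax (M): taxable = £10,490.00 − 4×£480.00 = £8,570.00
  £511.20 + 12% × (£8,570.00 − £7,200.00) = £511.20 + 12% × £1,370.00 = £675.60

£675.60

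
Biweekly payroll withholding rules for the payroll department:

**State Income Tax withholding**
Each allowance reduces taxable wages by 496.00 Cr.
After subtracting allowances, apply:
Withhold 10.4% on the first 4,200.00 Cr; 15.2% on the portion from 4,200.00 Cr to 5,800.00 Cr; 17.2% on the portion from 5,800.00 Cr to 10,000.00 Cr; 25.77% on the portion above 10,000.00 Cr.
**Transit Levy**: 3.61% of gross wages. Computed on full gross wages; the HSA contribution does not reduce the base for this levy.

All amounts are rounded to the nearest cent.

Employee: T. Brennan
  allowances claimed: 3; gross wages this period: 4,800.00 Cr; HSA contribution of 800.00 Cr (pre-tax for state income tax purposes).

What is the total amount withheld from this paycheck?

434.53 Cr

State Income Tax: taxable = 4,800.00 Cr − 800.00 Cr − 3×496.00 Cr = 2,512.00 Cr
  10.4% × 2,512.00 Cr = 261.25 Cr
Transit Levy: 3.61% × 4,800.00 Cr = 173.28 Cr
Total: 261.25 Cr + 173.28 Cr = 434.53 Cr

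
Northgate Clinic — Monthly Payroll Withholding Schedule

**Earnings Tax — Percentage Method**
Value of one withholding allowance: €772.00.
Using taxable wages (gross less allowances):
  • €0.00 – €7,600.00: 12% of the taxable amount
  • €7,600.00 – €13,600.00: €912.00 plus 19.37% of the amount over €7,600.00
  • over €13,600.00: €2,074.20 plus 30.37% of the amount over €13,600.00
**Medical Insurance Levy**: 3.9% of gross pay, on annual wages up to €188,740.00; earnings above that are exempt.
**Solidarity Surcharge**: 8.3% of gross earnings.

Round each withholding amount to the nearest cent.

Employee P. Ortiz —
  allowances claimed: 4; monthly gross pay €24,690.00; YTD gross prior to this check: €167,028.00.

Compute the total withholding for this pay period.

€7,400.45

Earnings Tax: taxable = €24,690.00 − 4×€772.00 = €21,602.00
  €2,074.20 + 30.37% × (€21,602.00 − €13,600.00) = €2,074.20 + 30.37% × €8,002.00 = €4,504.41
Medical Insurance Levy: cap €188,740.00 − YTD €167,028.00 = €21,712.00 subject; 3.9% × €21,712.00 = €846.77
Solidarity Surcharge: 8.3% × €24,690.00 = €2,049.27
Total: €4,504.41 + €846.77 + €2,049.27 = €7,400.45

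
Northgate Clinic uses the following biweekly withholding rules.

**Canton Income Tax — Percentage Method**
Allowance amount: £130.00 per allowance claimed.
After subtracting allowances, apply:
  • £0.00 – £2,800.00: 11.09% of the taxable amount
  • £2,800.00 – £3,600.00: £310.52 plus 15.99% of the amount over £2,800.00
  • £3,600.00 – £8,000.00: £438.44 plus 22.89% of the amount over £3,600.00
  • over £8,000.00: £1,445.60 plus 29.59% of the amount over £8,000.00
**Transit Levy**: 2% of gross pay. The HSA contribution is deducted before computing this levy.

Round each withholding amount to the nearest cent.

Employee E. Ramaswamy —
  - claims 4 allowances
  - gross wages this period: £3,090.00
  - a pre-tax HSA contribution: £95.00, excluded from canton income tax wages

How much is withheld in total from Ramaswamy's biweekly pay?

£334.38

Canton Income Tax: taxable = £3,090.00 − £95.00 − 4×£130.00 = £2,475.00
  11.09% × £2,475.00 = £274.48
Transit Levy: 2% × £2,995.00 = £59.90
Total: £274.48 + £59.90 = £334.38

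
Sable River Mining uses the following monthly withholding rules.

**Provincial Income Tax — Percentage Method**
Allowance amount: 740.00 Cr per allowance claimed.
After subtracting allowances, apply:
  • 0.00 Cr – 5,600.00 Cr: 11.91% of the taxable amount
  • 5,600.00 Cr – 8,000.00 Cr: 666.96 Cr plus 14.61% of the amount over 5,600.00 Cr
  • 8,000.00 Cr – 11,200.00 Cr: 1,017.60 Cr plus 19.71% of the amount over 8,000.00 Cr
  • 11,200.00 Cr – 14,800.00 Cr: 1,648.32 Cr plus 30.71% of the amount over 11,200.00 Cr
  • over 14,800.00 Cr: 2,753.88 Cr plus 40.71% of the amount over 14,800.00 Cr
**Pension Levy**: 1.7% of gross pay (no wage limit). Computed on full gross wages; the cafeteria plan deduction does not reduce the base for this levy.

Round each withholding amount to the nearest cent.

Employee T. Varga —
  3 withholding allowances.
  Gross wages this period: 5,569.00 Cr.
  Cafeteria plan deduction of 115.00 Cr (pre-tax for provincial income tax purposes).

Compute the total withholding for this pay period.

Provincial Income Tax: taxable = 5,569.00 Cr − 115.00 Cr − 3×740.00 Cr = 3,234.00 Cr
  11.91% × 3,234.00 Cr = 385.17 Cr
Pension Levy: 1.7% × 5,569.00 Cr = 94.67 Cr
Total: 385.17 Cr + 94.67 Cr = 479.84 Cr

479.84 Cr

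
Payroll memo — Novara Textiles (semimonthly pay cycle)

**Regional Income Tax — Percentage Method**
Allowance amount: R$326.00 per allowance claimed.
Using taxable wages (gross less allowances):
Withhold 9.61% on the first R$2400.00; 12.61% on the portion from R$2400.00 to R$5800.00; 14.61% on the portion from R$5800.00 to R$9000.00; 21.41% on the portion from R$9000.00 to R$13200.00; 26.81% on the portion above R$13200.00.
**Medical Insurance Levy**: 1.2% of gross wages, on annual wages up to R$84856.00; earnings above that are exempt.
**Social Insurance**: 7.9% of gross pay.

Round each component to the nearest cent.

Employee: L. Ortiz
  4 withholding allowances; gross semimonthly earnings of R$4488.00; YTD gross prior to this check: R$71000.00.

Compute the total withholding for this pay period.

R$737.91

Regional Income Tax: taxable = R$4488.00 − 4×R$326.00 = R$3184.00
  R$230.64 + 12.61% × (R$3184.00 − R$2400.00) = R$230.64 + 12.61% × R$784.00 = R$329.50
Medical Insurance Levy: 1.2% × R$4488.00 = R$53.86
Social Insurance: 7.9% × R$4488.00 = R$354.55
Total: R$329.50 + R$53.86 + R$354.55 = R$737.91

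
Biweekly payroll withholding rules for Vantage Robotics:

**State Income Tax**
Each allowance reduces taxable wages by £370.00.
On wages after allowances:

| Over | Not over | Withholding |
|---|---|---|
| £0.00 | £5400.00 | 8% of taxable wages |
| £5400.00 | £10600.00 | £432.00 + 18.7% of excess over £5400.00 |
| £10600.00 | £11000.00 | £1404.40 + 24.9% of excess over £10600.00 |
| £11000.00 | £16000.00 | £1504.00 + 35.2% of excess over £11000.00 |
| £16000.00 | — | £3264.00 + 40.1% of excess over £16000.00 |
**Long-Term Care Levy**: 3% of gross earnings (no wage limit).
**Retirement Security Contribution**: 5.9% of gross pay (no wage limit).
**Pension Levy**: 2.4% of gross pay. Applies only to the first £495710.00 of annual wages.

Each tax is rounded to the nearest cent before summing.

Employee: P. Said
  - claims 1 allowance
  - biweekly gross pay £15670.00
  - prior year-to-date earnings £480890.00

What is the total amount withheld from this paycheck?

State Income Tax: taxable = £15670.00 − 1×£370.00 = £15300.00
  £1504.00 + 35.2% × (£15300.00 − £11000.00) = £1504.00 + 35.2% × £4300.00 = £3017.60
Long-Term Care Levy: 3% × £15670.00 = £470.10
Retirement Security Contribution: 5.9% × £15670.00 = £924.53
Pension Levy: cap £495710.00 − YTD £480890.00 = £14820.00 subject; 2.4% × £14820.00 = £355.68
Total: £3017.60 + £470.10 + £924.53 + £355.68 = £4767.91

£4767.91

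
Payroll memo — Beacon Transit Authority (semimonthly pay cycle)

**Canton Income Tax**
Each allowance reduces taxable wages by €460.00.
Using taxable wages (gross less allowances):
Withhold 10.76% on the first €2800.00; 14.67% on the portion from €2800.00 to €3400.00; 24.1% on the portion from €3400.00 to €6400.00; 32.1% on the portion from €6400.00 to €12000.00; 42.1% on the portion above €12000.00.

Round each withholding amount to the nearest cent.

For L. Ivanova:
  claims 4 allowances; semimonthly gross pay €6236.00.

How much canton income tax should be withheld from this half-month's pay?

Canton Income Tax: taxable = €6236.00 − 4×€460.00 = €4396.00
  €389.30 + 24.1% × (€4396.00 − €3400.00) = €389.30 + 24.1% × €996.00 = €629.34

€629.34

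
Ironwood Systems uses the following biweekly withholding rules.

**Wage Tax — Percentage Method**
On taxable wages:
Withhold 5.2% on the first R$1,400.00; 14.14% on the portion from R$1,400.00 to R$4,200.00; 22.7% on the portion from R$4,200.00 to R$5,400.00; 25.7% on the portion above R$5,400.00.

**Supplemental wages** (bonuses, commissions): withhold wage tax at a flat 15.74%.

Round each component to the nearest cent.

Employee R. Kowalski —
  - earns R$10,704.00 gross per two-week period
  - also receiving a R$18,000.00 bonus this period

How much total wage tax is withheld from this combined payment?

Wage Tax: taxable = R$10,704.00
  R$741.12 + 25.7% × (R$10,704.00 − R$5,400.00) = R$741.12 + 25.7% × R$5,304.00 = R$2,104.25
Supplemental (15.74% flat on bonus): 15.74% × R$18,000.00 = R$2,833.20
Total wage tax: R$2,104.25 + R$2,833.20 = R$4,937.45

R$4,937.45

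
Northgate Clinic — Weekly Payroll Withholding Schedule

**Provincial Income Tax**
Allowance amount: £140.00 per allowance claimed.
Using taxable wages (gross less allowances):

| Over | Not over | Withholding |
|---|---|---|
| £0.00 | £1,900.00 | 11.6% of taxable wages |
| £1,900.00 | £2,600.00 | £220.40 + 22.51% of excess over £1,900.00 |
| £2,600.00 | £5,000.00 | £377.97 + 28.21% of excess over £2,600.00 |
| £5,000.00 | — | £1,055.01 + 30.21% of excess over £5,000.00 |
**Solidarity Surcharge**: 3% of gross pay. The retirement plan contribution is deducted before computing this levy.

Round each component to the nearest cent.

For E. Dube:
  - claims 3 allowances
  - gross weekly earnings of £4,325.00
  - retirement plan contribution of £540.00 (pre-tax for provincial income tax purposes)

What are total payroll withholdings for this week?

Provincial Income Tax: taxable = £4,325.00 − £540.00 − 3×£140.00 = £3,365.00
  £377.97 + 28.21% × (£3,365.00 − £2,600.00) = £377.97 + 28.21% × £765.00 = £593.78
Solidarity Surcharge: 3% × £3,785.00 = £113.55
Total: £593.78 + £113.55 = £707.33

£707.33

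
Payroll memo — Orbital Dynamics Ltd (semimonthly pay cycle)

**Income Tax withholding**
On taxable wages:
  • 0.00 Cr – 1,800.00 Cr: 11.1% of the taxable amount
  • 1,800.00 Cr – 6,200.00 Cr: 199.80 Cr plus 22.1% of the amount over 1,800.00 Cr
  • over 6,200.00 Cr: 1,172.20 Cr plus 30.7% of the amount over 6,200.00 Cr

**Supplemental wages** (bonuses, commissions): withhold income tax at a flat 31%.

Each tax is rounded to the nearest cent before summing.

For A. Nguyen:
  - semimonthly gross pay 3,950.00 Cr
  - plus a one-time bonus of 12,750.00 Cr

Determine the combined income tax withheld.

4,627.45 Cr

Income Tax: taxable = 3,950.00 Cr
  199.80 Cr + 22.1% × (3,950.00 Cr − 1,800.00 Cr) = 199.80 Cr + 22.1% × 2,150.00 Cr = 674.95 Cr
Supplemental (31% flat on bonus): 31% × 12,750.00 Cr = 3,952.50 Cr
Total income tax: 674.95 Cr + 3,952.50 Cr = 4,627.45 Cr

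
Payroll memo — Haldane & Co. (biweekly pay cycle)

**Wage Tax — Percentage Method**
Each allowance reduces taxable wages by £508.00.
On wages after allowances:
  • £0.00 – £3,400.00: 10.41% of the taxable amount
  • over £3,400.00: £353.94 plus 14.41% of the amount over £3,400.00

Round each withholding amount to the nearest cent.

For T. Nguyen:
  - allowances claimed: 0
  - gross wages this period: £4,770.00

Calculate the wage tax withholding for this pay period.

Wage Tax: taxable = £4,770.00
  £353.94 + 14.41% × (£4,770.00 − £3,400.00) = £353.94 + 14.41% × £1,370.00 = £551.36

£551.36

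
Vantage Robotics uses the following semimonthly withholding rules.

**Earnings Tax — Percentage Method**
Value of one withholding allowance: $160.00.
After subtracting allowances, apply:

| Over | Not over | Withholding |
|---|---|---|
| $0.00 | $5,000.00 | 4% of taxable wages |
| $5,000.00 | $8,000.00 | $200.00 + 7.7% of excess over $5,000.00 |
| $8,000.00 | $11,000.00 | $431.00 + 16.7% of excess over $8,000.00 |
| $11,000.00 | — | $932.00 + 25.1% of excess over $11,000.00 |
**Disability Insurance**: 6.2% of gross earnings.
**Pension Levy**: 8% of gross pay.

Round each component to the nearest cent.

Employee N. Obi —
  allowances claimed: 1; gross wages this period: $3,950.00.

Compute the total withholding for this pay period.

$712.50

Earnings Tax: taxable = $3,950.00 − 1×$160.00 = $3,790.00
  4% × $3,790.00 = $151.60
Disability Insurance: 6.2% × $3,950.00 = $244.90
Pension Levy: 8% × $3,950.00 = $316.00
Total: $151.60 + $244.90 + $316.00 = $712.50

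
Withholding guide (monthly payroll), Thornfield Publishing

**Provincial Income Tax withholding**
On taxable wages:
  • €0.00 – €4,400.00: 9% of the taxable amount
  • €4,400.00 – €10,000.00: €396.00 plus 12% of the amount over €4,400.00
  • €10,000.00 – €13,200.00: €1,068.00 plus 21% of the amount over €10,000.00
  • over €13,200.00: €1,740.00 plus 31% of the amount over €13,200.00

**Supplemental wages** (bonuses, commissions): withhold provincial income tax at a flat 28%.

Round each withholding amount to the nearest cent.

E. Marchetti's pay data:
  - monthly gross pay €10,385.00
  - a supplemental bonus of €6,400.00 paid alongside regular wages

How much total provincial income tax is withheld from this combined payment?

€2,940.85

Provincial Income Tax: taxable = €10,385.00
  €1,068.00 + 21% × (€10,385.00 − €10,000.00) = €1,068.00 + 21% × €385.00 = €1,148.85
Supplemental (28% flat on bonus): 28% × €6,400.00 = €1,792.00
Total provincial income tax: €1,148.85 + €1,792.00 = €2,940.85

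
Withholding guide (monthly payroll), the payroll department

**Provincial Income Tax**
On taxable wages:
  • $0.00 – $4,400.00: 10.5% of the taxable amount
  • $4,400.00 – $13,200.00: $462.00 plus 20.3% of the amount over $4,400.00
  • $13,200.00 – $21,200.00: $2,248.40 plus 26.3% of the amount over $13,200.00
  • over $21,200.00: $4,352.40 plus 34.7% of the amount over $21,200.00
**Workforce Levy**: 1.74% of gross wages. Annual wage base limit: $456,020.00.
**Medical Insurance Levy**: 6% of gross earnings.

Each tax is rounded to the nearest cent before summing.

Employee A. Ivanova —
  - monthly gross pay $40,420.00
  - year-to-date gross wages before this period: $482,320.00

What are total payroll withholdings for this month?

$13,446.94

Provincial Income Tax: taxable = $40,420.00
  $4,352.40 + 34.7% × ($40,420.00 − $21,200.00) = $4,352.40 + 34.7% × $19,220.00 = $11,021.74
Workforce Levy: YTD $482,320.00 ≥ cap $456,020.00 → $0.00
Medical Insurance Levy: 6% × $40,420.00 = $2,425.20
Total: $11,021.74 + $0.00 + $2,425.20 = $13,446.94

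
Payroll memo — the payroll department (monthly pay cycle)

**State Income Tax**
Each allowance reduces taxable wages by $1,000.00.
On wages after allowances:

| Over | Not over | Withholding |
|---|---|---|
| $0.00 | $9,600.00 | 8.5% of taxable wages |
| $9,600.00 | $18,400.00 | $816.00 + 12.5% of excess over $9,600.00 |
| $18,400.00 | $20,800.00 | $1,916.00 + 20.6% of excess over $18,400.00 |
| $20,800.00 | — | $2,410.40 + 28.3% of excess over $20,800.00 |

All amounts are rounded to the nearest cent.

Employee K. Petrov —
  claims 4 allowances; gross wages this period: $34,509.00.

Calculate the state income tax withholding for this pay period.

$5,158.05

State Income Tax: taxable = $34,509.00 − 4×$1,000.00 = $30,509.00
  $2,410.40 + 28.3% × ($30,509.00 − $20,800.00) = $2,410.40 + 28.3% × $9,709.00 = $5,158.05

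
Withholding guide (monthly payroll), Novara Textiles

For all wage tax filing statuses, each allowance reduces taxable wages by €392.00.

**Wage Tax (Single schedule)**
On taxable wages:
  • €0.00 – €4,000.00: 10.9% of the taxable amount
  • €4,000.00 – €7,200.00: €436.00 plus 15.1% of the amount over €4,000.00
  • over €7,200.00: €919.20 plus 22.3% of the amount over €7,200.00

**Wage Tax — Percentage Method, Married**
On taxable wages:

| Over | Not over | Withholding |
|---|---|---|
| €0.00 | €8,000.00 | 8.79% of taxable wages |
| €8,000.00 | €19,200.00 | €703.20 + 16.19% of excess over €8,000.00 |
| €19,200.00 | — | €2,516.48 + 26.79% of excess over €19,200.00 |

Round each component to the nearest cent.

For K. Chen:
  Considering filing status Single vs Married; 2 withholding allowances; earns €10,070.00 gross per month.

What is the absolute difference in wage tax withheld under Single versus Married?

€472.98

Wage Tax (Single): taxable = €10,070.00 − 2×€392.00 = €9,286.00
  €919.20 + 22.3% × (€9,286.00 − €7,200.00) = €919.20 + 22.3% × €2,086.00 = €1,384.38
Wage Tax (Married): taxable = €10,070.00 − 2×€392.00 = €9,286.00
  €703.20 + 16.19% × (€9,286.00 − €8,000.00) = €703.20 + 16.19% × €1,286.00 = €911.40
Difference: |€1,384.38 − €911.40| = €472.98 (higher under Single)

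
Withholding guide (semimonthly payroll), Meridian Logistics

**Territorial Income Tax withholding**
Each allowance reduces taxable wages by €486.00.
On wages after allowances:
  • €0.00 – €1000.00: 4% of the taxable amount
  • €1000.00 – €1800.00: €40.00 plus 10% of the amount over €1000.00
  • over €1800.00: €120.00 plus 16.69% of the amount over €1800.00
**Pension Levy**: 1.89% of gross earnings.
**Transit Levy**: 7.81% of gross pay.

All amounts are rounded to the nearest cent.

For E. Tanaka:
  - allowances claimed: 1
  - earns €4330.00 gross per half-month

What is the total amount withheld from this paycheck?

Territorial Income Tax: taxable = €4330.00 − 1×€486.00 = €3844.00
  €120.00 + 16.69% × (€3844.00 − €1800.00) = €120.00 + 16.69% × €2044.00 = €461.14
Pension Levy: 1.89% × €4330.00 = €81.84
Transit Levy: 7.81% × €4330.00 = €338.17
Total: €461.14 + €81.84 + €338.17 = €881.15

€881.15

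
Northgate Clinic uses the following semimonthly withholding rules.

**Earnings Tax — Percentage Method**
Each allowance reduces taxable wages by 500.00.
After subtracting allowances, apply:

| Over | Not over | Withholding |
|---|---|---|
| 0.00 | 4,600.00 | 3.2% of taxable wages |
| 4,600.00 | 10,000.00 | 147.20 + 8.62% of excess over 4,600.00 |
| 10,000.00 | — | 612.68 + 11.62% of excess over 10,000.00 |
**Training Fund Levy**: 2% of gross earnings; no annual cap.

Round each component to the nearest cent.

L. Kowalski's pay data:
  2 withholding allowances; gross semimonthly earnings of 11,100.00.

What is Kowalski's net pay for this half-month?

Earnings Tax: taxable = 11,100.00 − 2×500.00 = 10,100.00
  612.68 + 11.62% × (10,100.00 − 10,000.00) = 612.68 + 11.62% × 100.00 = 624.30
Training Fund Levy: 2% × 11,100.00 = 222.00
Total withheld: 624.30 + 222.00 = 846.30
Net pay: 11,100.00 − 846.30 = 10,253.70

10,253.70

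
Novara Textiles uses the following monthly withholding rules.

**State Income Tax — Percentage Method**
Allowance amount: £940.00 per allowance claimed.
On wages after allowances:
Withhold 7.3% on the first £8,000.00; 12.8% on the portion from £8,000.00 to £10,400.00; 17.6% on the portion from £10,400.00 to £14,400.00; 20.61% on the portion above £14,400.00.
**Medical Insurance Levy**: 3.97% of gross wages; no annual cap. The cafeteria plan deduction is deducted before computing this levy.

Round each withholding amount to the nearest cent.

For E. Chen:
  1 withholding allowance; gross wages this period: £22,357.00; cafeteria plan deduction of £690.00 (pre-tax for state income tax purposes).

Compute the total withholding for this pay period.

£3,759.37

State Income Tax: taxable = £22,357.00 − £690.00 − 1×£940.00 = £20,727.00
  £1,595.20 + 20.61% × (£20,727.00 − £14,400.00) = £1,595.20 + 20.61% × £6,327.00 = £2,899.19
Medical Insurance Levy: 3.97% × £21,667.00 = £860.18
Total: £2,899.19 + £860.18 = £3,759.37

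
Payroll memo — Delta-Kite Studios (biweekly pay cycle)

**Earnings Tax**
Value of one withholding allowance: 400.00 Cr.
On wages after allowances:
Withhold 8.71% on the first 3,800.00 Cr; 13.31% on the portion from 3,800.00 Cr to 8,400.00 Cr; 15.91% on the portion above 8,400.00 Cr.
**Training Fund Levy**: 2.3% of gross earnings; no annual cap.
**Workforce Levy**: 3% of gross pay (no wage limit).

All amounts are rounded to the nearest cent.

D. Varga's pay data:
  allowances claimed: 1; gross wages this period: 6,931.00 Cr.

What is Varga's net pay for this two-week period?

5,869.18 Cr

Earnings Tax: taxable = 6,931.00 Cr − 1×400.00 Cr = 6,531.00 Cr
  330.98 Cr + 13.31% × (6,531.00 Cr − 3,800.00 Cr) = 330.98 Cr + 13.31% × 2,731.00 Cr = 694.48 Cr
Training Fund Levy: 2.3% × 6,931.00 Cr = 159.41 Cr
Workforce Levy: 3% × 6,931.00 Cr = 207.93 Cr
Total withheld: 694.48 Cr + 159.41 Cr + 207.93 Cr = 1,061.82 Cr
Net pay: 6,931.00 Cr − 1,061.82 Cr = 5,869.18 Cr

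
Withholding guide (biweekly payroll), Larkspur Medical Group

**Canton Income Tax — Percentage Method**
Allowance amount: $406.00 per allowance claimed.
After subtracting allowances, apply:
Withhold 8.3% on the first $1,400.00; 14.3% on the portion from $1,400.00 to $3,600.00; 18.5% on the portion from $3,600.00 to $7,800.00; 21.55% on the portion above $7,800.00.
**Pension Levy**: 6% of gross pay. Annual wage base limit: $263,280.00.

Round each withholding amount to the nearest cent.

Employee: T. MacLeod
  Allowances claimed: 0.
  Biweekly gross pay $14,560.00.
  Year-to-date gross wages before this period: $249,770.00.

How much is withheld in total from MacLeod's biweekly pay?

$3,475.18

Canton Income Tax: taxable = $14,560.00
  $1,207.80 + 21.55% × ($14,560.00 − $7,800.00) = $1,207.80 + 21.55% × $6,760.00 = $2,664.58
Pension Levy: cap $263,280.00 − YTD $249,770.00 = $13,510.00 subject; 6% × $13,510.00 = $810.60
Total: $2,664.58 + $810.60 = $3,475.18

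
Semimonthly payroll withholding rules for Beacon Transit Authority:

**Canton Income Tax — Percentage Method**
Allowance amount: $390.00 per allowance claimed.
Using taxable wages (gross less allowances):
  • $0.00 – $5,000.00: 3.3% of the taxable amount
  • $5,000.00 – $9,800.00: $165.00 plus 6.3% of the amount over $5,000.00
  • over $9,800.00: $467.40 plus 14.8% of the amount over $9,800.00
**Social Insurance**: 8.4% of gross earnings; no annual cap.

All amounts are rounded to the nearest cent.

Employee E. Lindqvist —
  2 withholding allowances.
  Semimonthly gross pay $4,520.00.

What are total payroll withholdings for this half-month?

Canton Income Tax: taxable = $4,520.00 − 2×$390.00 = $3,740.00
  3.3% × $3,740.00 = $123.42
Social Insurance: 8.4% × $4,520.00 = $379.68
Total: $123.42 + $379.68 = $503.10

$503.10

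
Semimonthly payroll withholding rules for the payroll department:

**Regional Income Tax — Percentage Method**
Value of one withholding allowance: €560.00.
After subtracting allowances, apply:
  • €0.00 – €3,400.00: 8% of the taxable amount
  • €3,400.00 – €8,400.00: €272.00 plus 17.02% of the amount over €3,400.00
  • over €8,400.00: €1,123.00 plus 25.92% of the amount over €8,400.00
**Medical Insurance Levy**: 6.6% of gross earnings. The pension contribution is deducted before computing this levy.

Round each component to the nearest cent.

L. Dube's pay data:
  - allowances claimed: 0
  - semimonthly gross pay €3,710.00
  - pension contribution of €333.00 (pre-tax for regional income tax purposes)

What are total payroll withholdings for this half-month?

Regional Income Tax: taxable = €3,710.00 − €333.00 = €3,377.00
  8% × €3,377.00 = €270.16
Medical Insurance Levy: 6.6% × €3,377.00 = €222.88
Total: €270.16 + €222.88 = €493.04

€493.04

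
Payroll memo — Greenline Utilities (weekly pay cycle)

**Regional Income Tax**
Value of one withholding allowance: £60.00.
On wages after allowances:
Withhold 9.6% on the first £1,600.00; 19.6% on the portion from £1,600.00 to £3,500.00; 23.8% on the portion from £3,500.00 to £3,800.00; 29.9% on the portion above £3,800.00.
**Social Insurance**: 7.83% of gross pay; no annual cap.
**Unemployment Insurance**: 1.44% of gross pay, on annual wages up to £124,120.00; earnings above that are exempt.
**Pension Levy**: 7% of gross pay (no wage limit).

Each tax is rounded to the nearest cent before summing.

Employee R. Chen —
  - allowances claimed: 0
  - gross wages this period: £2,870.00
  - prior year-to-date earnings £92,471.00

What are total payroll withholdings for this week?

£869.47

Regional Income Tax: taxable = £2,870.00
  £153.60 + 19.6% × (£2,870.00 − £1,600.00) = £153.60 + 19.6% × £1,270.00 = £402.52
Social Insurance: 7.83% × £2,870.00 = £224.72
Unemployment Insurance: 1.44% × £2,870.00 = £41.33
Pension Levy: 7% × £2,870.00 = £200.90
Total: £402.52 + £224.72 + £41.33 + £200.90 = £869.47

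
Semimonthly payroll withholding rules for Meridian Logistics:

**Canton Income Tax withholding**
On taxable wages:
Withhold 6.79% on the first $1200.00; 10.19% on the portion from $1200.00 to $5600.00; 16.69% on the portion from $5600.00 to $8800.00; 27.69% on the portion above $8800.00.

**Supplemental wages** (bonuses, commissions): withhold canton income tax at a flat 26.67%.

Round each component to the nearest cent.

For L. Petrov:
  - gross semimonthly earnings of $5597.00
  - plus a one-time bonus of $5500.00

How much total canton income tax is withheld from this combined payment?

Canton Income Tax: taxable = $5597.00
  $81.48 + 10.19% × ($5597.00 − $1200.00) = $81.48 + 10.19% × $4397.00 = $529.53
Supplemental (26.67% flat on bonus): 26.67% × $5500.00 = $1466.85
Total canton income tax: $529.53 + $1466.85 = $1996.38

$1996.38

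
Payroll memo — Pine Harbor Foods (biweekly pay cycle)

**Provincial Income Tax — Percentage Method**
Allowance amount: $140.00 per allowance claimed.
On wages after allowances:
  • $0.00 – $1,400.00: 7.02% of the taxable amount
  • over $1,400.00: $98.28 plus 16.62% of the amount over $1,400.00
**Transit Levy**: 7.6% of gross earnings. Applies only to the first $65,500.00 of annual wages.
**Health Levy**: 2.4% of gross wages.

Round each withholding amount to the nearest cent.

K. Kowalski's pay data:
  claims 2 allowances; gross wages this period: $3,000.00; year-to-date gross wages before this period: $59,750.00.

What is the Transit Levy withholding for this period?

Transit Levy: 7.6% × $3,000.00 = $228.00

$228.00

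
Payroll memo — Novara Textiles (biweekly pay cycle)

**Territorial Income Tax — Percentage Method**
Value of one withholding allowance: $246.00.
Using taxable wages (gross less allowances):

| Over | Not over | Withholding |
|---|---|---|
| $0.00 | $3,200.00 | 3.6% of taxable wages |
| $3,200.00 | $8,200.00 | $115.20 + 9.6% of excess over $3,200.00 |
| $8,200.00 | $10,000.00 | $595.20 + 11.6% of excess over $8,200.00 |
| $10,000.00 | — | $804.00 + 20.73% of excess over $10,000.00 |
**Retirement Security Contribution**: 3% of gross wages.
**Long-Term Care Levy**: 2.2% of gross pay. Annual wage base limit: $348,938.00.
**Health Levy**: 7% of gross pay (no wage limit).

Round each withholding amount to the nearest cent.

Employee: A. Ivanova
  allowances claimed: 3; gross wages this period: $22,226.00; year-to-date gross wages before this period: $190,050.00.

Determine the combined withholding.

$5,897.03

Territorial Income Tax: taxable = $22,226.00 − 3×$246.00 = $21,488.00
  $804.00 + 20.73% × ($21,488.00 − $10,000.00) = $804.00 + 20.73% × $11,488.00 = $3,185.46
Retirement Security Contribution: 3% × $22,226.00 = $666.78
Long-Term Care Levy: 2.2% × $22,226.00 = $488.97
Health Levy: 7% × $22,226.00 = $1,555.82
Total: $3,185.46 + $666.78 + $488.97 + $1,555.82 = $5,897.03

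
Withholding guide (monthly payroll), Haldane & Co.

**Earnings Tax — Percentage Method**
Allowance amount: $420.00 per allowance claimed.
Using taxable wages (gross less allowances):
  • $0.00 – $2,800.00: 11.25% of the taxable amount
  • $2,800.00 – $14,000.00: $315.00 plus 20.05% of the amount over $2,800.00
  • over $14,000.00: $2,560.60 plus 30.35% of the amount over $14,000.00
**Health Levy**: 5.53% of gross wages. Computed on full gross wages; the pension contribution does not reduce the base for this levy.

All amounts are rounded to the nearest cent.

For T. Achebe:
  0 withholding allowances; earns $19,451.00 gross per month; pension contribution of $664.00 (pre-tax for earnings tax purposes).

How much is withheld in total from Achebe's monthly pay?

Earnings Tax: taxable = $19,451.00 − $664.00 = $18,787.00
  $2,560.60 + 30.35% × ($18,787.00 − $14,000.00) = $2,560.60 + 30.35% × $4,787.00 = $4,013.45
Health Levy: 5.53% × $19,451.00 = $1,075.64
Total: $4,013.45 + $1,075.64 = $5,089.09

$5,089.09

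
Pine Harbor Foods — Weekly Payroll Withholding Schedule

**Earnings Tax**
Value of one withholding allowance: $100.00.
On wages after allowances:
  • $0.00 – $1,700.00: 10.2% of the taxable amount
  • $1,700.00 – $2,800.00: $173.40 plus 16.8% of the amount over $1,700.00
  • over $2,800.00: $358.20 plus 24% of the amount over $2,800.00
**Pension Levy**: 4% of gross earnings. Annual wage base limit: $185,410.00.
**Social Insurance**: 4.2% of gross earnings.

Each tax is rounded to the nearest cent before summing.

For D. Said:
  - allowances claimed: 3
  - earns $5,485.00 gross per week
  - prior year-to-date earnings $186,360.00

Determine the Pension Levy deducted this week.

$0.00

Pension Levy: YTD $186,360.00 ≥ cap $185,410.00 → $0.00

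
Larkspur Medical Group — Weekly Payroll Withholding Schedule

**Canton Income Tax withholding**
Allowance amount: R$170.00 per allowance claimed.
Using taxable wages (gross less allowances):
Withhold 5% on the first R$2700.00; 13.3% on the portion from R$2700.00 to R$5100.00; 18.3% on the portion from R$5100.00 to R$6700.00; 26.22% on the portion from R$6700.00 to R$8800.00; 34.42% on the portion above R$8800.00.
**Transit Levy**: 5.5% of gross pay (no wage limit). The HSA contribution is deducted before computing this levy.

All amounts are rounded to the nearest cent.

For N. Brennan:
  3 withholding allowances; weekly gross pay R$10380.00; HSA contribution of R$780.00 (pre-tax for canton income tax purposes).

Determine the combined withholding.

Canton Income Tax: taxable = R$10380.00 − R$780.00 − 3×R$170.00 = R$9090.00
  R$1297.62 + 34.42% × (R$9090.00 − R$8800.00) = R$1297.62 + 34.42% × R$290.00 = R$1397.44
Transit Levy: 5.5% × R$9600.00 = R$528.00
Total: R$1397.44 + R$528.00 = R$1925.44

R$1925.44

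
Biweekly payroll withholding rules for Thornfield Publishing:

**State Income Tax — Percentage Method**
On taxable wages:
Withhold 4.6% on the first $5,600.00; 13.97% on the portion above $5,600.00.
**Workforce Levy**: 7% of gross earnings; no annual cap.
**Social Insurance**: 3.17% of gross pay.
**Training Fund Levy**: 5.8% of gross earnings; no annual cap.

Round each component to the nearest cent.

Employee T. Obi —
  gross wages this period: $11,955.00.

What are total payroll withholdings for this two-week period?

$3,054.60

State Income Tax: taxable = $11,955.00
  $257.60 + 13.97% × ($11,955.00 − $5,600.00) = $257.60 + 13.97% × $6,355.00 = $1,145.39
Workforce Levy: 7% × $11,955.00 = $836.85
Social Insurance: 3.17% × $11,955.00 = $378.97
Training Fund Levy: 5.8% × $11,955.00 = $693.39
Total: $1,145.39 + $836.85 + $378.97 + $693.39 = $3,054.60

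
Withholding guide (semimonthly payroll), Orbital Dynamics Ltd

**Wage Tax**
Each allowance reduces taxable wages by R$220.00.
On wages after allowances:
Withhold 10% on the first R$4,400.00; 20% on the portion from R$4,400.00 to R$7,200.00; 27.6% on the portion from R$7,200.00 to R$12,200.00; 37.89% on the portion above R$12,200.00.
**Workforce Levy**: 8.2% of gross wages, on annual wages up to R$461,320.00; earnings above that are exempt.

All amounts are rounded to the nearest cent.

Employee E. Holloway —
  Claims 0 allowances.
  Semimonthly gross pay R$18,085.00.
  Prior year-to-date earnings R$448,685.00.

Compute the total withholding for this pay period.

Wage Tax: taxable = R$18,085.00
  R$2,380.00 + 37.89% × (R$18,085.00 − R$12,200.00) = R$2,380.00 + 37.89% × R$5,885.00 = R$4,609.83
Workforce Levy: cap R$461,320.00 − YTD R$448,685.00 = R$12,635.00 subject; 8.2% × R$12,635.00 = R$1,036.07
Total: R$4,609.83 + R$1,036.07 = R$5,645.90

R$5,645.90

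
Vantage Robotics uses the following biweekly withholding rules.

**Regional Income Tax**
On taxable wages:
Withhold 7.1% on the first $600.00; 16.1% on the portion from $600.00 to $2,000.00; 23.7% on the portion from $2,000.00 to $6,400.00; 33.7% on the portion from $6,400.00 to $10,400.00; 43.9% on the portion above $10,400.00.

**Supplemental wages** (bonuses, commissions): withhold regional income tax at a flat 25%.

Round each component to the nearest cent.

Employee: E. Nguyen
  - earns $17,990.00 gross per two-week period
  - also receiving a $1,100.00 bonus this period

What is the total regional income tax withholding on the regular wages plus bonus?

$6,265.81

Regional Income Tax: taxable = $17,990.00
  $2,658.80 + 43.9% × ($17,990.00 − $10,400.00) = $2,658.80 + 43.9% × $7,590.00 = $5,990.81
Supplemental (25% flat on bonus): 25% × $1,100.00 = $275.00
Total regional income tax: $5,990.81 + $275.00 = $6,265.81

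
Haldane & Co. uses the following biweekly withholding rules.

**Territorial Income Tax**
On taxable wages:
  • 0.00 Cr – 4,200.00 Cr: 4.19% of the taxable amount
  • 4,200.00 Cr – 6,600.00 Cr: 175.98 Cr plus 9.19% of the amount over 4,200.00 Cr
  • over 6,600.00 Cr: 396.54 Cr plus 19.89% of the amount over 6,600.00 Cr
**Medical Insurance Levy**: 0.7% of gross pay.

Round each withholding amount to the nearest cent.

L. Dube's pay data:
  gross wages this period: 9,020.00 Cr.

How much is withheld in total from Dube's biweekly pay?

Territorial Income Tax: taxable = 9,020.00 Cr
  396.54 Cr + 19.89% × (9,020.00 Cr − 6,600.00 Cr) = 396.54 Cr + 19.89% × 2,420.00 Cr = 877.88 Cr
Medical Insurance Levy: 0.7% × 9,020.00 Cr = 63.14 Cr
Total: 877.88 Cr + 63.14 Cr = 941.02 Cr

941.02 Cr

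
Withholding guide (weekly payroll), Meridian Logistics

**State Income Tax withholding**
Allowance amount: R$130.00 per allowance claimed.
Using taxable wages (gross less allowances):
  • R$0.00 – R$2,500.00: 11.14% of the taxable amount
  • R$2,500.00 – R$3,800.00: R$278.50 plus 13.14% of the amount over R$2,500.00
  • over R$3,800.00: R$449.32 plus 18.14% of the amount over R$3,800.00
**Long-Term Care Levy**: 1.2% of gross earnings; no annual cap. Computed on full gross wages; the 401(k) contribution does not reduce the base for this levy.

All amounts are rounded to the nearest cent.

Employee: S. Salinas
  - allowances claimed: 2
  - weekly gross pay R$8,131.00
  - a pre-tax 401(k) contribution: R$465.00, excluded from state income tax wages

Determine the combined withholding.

State Income Tax: taxable = R$8,131.00 − R$465.00 − 2×R$130.00 = R$7,406.00
  R$449.32 + 18.14% × (R$7,406.00 − R$3,800.00) = R$449.32 + 18.14% × R$3,606.00 = R$1,103.45
Long-Term Care Levy: 1.2% × R$8,131.00 = R$97.57
Total: R$1,103.45 + R$97.57 = R$1,201.02

R$1,201.02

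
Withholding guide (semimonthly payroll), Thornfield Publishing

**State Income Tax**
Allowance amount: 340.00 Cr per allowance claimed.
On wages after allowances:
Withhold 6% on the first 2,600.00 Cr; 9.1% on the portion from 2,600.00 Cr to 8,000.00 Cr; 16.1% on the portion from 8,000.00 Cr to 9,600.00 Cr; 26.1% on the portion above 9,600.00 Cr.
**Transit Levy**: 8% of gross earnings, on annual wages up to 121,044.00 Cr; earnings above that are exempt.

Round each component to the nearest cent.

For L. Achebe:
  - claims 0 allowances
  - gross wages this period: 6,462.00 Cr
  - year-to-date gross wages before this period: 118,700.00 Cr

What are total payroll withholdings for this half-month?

State Income Tax: taxable = 6,462.00 Cr
  156.00 Cr + 9.1% × (6,462.00 Cr − 2,600.00 Cr) = 156.00 Cr + 9.1% × 3,862.00 Cr = 507.44 Cr
Transit Levy: cap 121,044.00 Cr − YTD 118,700.00 Cr = 2,344.00 Cr subject; 8% × 2,344.00 Cr = 187.52 Cr
Total: 507.44 Cr + 187.52 Cr = 694.96 Cr

694.96 Cr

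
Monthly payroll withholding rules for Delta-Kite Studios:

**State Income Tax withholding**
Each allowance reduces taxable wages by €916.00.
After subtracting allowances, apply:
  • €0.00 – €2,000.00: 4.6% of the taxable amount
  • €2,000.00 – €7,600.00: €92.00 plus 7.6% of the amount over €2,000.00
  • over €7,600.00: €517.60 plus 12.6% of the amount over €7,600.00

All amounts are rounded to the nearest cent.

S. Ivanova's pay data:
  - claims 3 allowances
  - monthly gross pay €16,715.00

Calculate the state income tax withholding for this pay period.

State Income Tax: taxable = €16,715.00 − 3×€916.00 = €13,967.00
  €517.60 + 12.6% × (€13,967.00 − €7,600.00) = €517.60 + 12.6% × €6,367.00 = €1,319.84

€1,319.84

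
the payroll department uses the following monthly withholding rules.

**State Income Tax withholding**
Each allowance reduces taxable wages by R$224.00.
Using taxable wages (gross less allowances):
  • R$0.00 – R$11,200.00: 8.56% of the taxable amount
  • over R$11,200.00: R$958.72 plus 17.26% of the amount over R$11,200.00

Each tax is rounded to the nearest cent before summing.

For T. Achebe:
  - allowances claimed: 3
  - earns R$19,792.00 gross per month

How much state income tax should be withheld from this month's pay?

R$2,325.71

State Income Tax: taxable = R$19,792.00 − 3×R$224.00 = R$19,120.00
  R$958.72 + 17.26% × (R$19,120.00 − R$11,200.00) = R$958.72 + 17.26% × R$7,920.00 = R$2,325.71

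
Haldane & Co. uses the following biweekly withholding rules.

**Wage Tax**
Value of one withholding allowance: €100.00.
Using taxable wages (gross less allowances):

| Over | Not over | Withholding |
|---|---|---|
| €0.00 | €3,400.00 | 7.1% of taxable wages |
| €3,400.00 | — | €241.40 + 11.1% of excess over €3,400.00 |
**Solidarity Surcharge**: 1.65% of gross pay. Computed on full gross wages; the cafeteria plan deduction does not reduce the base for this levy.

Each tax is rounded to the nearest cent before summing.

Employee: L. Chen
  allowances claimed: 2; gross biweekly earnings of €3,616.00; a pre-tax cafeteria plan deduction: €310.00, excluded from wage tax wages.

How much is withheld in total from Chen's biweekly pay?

€280.19

Wage Tax: taxable = €3,616.00 − €310.00 − 2×€100.00 = €3,106.00
  7.1% × €3,106.00 = €220.53
Solidarity Surcharge: 1.65% × €3,616.00 = €59.66
Total: €220.53 + €59.66 = €280.19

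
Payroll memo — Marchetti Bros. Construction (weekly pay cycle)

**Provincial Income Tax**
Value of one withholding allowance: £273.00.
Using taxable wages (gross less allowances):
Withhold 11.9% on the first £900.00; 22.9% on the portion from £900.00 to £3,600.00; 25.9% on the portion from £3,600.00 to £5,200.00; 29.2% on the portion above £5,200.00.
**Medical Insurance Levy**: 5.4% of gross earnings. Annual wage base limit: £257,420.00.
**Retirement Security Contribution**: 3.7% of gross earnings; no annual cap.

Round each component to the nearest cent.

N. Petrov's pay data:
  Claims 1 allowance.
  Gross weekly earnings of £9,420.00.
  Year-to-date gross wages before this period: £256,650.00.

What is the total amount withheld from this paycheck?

£2,682.44

Provincial Income Tax: taxable = £9,420.00 − 1×£273.00 = £9,147.00
  £1,139.80 + 29.2% × (£9,147.00 − £5,200.00) = £1,139.80 + 29.2% × £3,947.00 = £2,292.32
Medical Insurance Levy: cap £257,420.00 − YTD £256,650.00 = £770.00 subject; 5.4% × £770.00 = £41.58
Retirement Security Contribution: 3.7% × £9,420.00 = £348.54
Total: £2,292.32 + £41.58 + £348.54 = £2,682.44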